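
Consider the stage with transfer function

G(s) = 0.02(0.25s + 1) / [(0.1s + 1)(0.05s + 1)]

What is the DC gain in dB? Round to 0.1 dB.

G(0) = 0.02 · 1 / 1 = 0.02
20 log₁₀(0.02) ≈ -33.98 dB

-34.0 dB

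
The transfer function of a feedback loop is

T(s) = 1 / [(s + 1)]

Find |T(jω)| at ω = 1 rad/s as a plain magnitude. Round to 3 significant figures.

0.707

At ω = 1 rad/s:
pole (1 + j1·1) = 1 + j1 → |·| ≈ 1.4142, ∠ ≈ 45.00°
|T| = 1 · 1 / (1.4142) ≈ 0.70711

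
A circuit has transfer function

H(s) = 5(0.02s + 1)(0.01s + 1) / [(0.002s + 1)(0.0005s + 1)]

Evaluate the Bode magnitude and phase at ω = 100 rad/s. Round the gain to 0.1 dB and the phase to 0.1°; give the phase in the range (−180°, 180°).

23.8 dB, 94.3°

At ω = 100 rad/s:
zero (1 + j100·0.02) = 1 + j2 → |·| ≈ 2.2361, ∠ ≈ 63.43°
zero (1 + j100·0.01) = 1 + j1 → |·| ≈ 1.4142, ∠ ≈ 45.00°
pole (1 + j100·0.002) = 1 + j0.2 → |·| ≈ 1.0198, ∠ ≈ 11.31°
pole (1 + j100·0.0005) = 1 + j0.05 → |·| ≈ 1.0012, ∠ ≈ 2.86°
|H| = 5 · 2.2361 · 1.4142 / (1.0198 · 1.0012) ≈ 15.486
Gain = 20 log₁₀(15.486) ≈ 23.80 dB
∠H = (63.43° + 45.00°) − (11.31° + 2.86°) = 94.26°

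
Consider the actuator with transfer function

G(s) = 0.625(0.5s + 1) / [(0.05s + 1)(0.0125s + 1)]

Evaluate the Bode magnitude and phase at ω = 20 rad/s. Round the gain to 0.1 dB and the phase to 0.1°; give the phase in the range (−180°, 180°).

12.7 dB, 25.3°

At ω = 20 rad/s:
zero (1 + j20·0.5) = 1 + j10 → |·| ≈ 10.05, ∠ ≈ 84.29°
pole (1 + j20·0.05) = 1 + j1 → |·| ≈ 1.4142, ∠ ≈ 45.00°
pole (1 + j20·0.0125) = 1 + j0.25 → |·| ≈ 1.0308, ∠ ≈ 14.04°
|G| = 0.625 · 10.05 / (1.4142 · 1.0308) ≈ 4.3088
Gain = 20 log₁₀(4.3088) ≈ 12.69 dB
∠G = (84.29°) − (45.00° + 14.04°) = 25.25°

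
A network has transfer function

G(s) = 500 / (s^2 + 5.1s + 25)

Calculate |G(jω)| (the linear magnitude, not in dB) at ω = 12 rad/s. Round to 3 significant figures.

3.74

At s = jω = j12:
quadratic: (j12)² + 5.1·j12 + 25 = -119 + j61.2 → |·| ≈ 133.81, ∠ ≈ 152.78°
|G| = 500 / 133.81 ≈ 3.7366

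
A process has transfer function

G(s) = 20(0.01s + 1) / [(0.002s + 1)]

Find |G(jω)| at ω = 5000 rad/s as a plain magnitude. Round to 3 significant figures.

At ω = 5000 rad/s:
zero (1 + j5000·0.01) = 1 + j50 → |·| ≈ 50.01, ∠ ≈ 88.85°
pole (1 + j5000·0.002) = 1 + j10 → |·| ≈ 10.05, ∠ ≈ 84.29°
|G| = 20 · 50.01 / (10.05) ≈ 99.522

99.5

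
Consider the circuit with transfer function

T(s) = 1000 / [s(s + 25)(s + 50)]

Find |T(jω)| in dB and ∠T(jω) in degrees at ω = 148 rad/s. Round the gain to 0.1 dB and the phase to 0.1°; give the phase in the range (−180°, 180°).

-70.8 dB, 118.3°

At s = jω = j148:
pole (s+25): 25 + j148 → |·| = √(25²+148²) = √22529 ≈ 150.1, ∠ = arctan(148/25) ≈ 80.41°
pole (s+50): 50 + j148 → |·| = √(50²+148²) = √24404 ≈ 156.22, ∠ = arctan(148/50) ≈ 71.33°
pole at origin: |s| = 148, ∠ = 90.00° (in denominator)
|T| = 1000 / 3.4704e+06 ≈ 0.00028815
Gain = 20 log₁₀(0.00028815) ≈ -70.81 dB
∠T = 0.00° − 241.74° = -241.74° ≡ 118.26° (principal value)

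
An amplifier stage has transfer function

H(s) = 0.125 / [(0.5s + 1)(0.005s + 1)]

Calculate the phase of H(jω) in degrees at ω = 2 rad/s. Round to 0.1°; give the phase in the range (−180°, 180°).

-45.6°

At ω = 2 rad/s:
pole (1 + j2·0.5) = 1 + j1 → |·| ≈ 1.4142, ∠ ≈ 45.00°
pole (1 + j2·0.005) = 1 + j0.01 → |·| ≈ 1, ∠ ≈ 0.57°
∠H = (0°) − (45.00° + 0.57°) = -45.57°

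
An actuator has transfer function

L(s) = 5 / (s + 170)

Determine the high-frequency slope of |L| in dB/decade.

-20 dB/decade

Each pole contributes −20 dB/decade at high frequency; each zero contributes +20 dB/decade.
Net: 0 zero(s) − 1 pole(s) → -20 dB/decade.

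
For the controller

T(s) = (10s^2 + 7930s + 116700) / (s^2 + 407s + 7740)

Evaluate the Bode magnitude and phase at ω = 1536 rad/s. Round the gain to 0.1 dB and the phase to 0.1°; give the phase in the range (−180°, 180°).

20.7 dB, -12.5°

Substitute s = j1536:
Numerator: 10(j1536)^2 + 7930(j1536) + 116700 = -23476260 + j12180480
Denominator: (j1536)^2 + 407(j1536) + 7740 = -2351556 + j625152
|N| = √(23476260² + 12180480²) ≈ 2.6448e+07, ∠N ≈ 152.58°
|D| = √(2351556² + 625152²) ≈ 2.4332e+06, ∠D ≈ 165.11°
|T| = 2.6448e+07 / 2.4332e+06 ≈ 10.87
Gain = 20 log₁₀(10.87) ≈ 20.72 dB
∠T = 152.58° − 165.11° = -12.53°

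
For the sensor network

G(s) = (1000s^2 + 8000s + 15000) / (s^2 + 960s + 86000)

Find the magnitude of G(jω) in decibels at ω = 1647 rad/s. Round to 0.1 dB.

Substitute s = j1647:
Numerator: 1000(j1647)^2 + 8000(j1647) + 15000 = -2712594000 + j13176000
Denominator: (j1647)^2 + 960(j1647) + 86000 = -2626609 + j1581120
|N| = √(2712594000² + 13176000²) ≈ 2.7126e+09, ∠N ≈ 179.72°
|D| = √(2626609² + 1581120²) ≈ 3.0658e+06, ∠D ≈ 148.95°
|G| = 2.7126e+09 / 3.0658e+06 ≈ 884.79
Gain = 20 log₁₀(884.79) ≈ 58.94 dB

58.9 dB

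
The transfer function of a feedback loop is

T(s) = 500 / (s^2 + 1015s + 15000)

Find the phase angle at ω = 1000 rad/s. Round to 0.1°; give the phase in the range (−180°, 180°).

Substitute s = j1000:
Numerator: 500 = 500 + j0
Denominator: (j1000)^2 + 1015(j1000) + 15000 = -985000 + j1015000
|N| = √(500² + 0²) ≈ 500, ∠N ≈ 0.00°
|D| = √(985000² + 1015000²) ≈ 1.4144e+06, ∠D ≈ 134.14°
∠T = 0.00° − 134.14° = -134.14°

-134.1°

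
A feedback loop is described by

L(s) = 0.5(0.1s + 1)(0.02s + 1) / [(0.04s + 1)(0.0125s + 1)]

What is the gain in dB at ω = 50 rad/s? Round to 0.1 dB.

2.7 dB

At ω = 50 rad/s:
zero (1 + j50·0.1) = 1 + j5 → |·| ≈ 5.099, ∠ ≈ 78.69°
zero (1 + j50·0.02) = 1 + j1 → |·| ≈ 1.4142, ∠ ≈ 45.00°
pole (1 + j50·0.04) = 1 + j2 → |·| ≈ 2.2361, ∠ ≈ 63.43°
pole (1 + j50·0.0125) = 1 + j0.625 → |·| ≈ 1.1792, ∠ ≈ 32.01°
|L| = 0.5 · 5.099 · 1.4142 / (2.2361 · 1.1792) ≈ 1.3674
Gain = 20 log₁₀(1.3674) ≈ 2.72 dB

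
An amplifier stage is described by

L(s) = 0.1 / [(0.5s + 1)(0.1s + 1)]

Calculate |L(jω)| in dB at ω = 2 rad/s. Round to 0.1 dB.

At ω = 2 rad/s:
pole (1 + j2·0.5) = 1 + j1 → |·| ≈ 1.4142, ∠ ≈ 45.00°
pole (1 + j2·0.1) = 1 + j0.2 → |·| ≈ 1.0198, ∠ ≈ 11.31°
|L| = 0.1 · 1 / (1.4142 · 1.0198) ≈ 0.069338
Gain = 20 log₁₀(0.069338) ≈ -23.18 dB

-23.2 dB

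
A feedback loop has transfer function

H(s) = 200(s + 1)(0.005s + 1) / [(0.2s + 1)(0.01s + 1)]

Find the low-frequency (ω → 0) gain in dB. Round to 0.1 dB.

46.0 dB

H(0) = 200 · 1 / 1 = 200
20 log₁₀(200) ≈ 46.02 dB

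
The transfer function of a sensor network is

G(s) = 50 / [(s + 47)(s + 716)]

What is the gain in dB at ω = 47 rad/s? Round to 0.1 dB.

-59.6 dB

At s = jω = j47:
pole (s+47): 47 + j47 → |·| = √(47²+47²) = √4418 ≈ 66.468, ∠ = arctan(47/47) ≈ 45.00°
pole (s+716): 716 + j47 → |·| = √(716²+47²) = √514865 ≈ 717.54, ∠ = arctan(47/716) ≈ 3.76°
|G| = 50 / 47693 ≈ 0.0010484
Gain = 20 log₁₀(0.0010484) ≈ -59.59 dB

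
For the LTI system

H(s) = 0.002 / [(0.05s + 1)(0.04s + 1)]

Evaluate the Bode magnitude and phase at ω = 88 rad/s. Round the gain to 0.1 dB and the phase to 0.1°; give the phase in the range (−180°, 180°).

At ω = 88 rad/s:
pole (1 + j88·0.05) = 1 + j4.4 → |·| ≈ 4.5122, ∠ ≈ 77.20°
pole (1 + j88·0.04) = 1 + j3.52 → |·| ≈ 3.6593, ∠ ≈ 74.14°
|H| = 0.002 · 1 / (4.5122 · 3.6593) ≈ 0.00012113
Gain = 20 log₁₀(0.00012113) ≈ -78.33 dB
∠H = (0°) − (77.20° + 74.14°) = -151.34°

-78.3 dB, -151.3°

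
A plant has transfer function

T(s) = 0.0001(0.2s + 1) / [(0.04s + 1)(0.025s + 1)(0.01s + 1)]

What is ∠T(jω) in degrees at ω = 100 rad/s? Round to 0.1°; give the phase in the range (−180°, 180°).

At ω = 100 rad/s:
zero (1 + j100·0.2) = 1 + j20 → |·| ≈ 20.025, ∠ ≈ 87.14°
pole (1 + j100·0.04) = 1 + j4 → |·| ≈ 4.1231, ∠ ≈ 75.96°
pole (1 + j100·0.025) = 1 + j2.5 → |·| ≈ 2.6926, ∠ ≈ 68.20°
pole (1 + j100·0.01) = 1 + j1 → |·| ≈ 1.4142, ∠ ≈ 45.00°
∠T = (87.14°) − (75.96° + 68.20° + 45.00°) = -102.02°

-102.0°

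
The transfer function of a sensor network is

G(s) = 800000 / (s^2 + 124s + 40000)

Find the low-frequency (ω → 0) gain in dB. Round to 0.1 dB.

26.0 dB

G(0) = 800000 / 40000 = 20
20 log₁₀(20) ≈ 26.02 dB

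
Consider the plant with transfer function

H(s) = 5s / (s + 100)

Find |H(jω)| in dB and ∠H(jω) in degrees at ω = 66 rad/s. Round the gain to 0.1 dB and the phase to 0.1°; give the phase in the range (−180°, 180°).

At s = jω = j66:
zero at origin: s = j66 → |·| = 66, ∠ = 90.00°
pole (s+100): 100 + j66 → |·| = √(100²+66²) = √14356 ≈ 119.82, ∠ = arctan(66/100) ≈ 33.42°
|H| = 5 · 66 / 119.82 ≈ 2.7541
Gain = 20 log₁₀(2.7541) ≈ 8.80 dB
∠H = 90.00° − 33.42° = 56.58°

8.8 dB, 56.6°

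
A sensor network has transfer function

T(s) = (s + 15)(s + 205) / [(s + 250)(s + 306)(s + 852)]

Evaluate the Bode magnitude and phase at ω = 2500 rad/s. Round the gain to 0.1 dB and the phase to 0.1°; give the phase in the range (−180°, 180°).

At s = jω = j2500:
zero (s+15): 15 + j2500 → |·| = √(15²+2500²) = √6250225 ≈ 2500, ∠ = arctan(2500/15) ≈ 89.66°
zero (s+205): 205 + j2500 → |·| = √(205²+2500²) = √6292025 ≈ 2508.4, ∠ = arctan(2500/205) ≈ 85.31°
pole (s+250): 250 + j2500 → |·| = √(250²+2500²) = √6312500 ≈ 2512.5, ∠ = arctan(2500/250) ≈ 84.29°
pole (s+306): 306 + j2500 → |·| = √(306²+2500²) = √6343636 ≈ 2518.7, ∠ = arctan(2500/306) ≈ 83.02°
pole (s+852): 852 + j2500 → |·| = √(852²+2500²) = √6975904 ≈ 2641.2, ∠ = arctan(2500/852) ≈ 71.18°
|T| = 1 · 6.271e+06 / 1.6714e+10 ≈ 0.00037519
Gain = 20 log₁₀(0.00037519) ≈ -68.51 dB
∠T = 174.97° − 238.49° = -63.52°

-68.5 dB, -63.5°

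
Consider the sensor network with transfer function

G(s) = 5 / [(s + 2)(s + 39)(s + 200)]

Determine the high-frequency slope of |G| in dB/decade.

-60 dB/decade

Each pole contributes −20 dB/decade at high frequency; each zero contributes +20 dB/decade.
Net: 0 zero(s) − 3 pole(s) → -60 dB/decade.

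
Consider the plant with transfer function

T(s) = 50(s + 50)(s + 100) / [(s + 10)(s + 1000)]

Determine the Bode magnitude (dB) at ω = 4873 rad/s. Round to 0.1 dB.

33.8 dB

At s = jω = j4873:
zero (s+50): 50 + j4873 → |·| = √(50²+4873²) = √23748629 ≈ 4873.3, ∠ = arctan(4873/50) ≈ 89.41°
zero (s+100): 100 + j4873 → |·| = √(100²+4873²) = √23756129 ≈ 4874, ∠ = arctan(4873/100) ≈ 88.82°
pole (s+10): 10 + j4873 → |·| = √(10²+4873²) = √23746229 ≈ 4873, ∠ = arctan(4873/10) ≈ 89.88°
pole (s+1000): 1000 + j4873 → |·| = √(1000²+4873²) = √24746129 ≈ 4974.5, ∠ = arctan(4873/1000) ≈ 78.40°
|T| = 50 · 2.3752e+07 / 2.4241e+07 ≈ 48.991
Gain = 20 log₁₀(48.991) ≈ 33.80 dB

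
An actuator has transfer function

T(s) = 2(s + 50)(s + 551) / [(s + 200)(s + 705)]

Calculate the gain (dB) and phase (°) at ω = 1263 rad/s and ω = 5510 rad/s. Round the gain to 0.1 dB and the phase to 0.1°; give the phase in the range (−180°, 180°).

At s = jω = j1263:
zero (s+50): 50 + j1263 → |·| = √(50²+1263²) = √1597669 ≈ 1264, ∠ = arctan(1263/50) ≈ 87.73°
zero (s+551): 551 + j1263 → |·| = √(551²+1263²) = √1898770 ≈ 1378, ∠ = arctan(1263/551) ≈ 66.43°
pole (s+200): 200 + j1263 → |·| = √(200²+1263²) = √1635169 ≈ 1278.7, ∠ = arctan(1263/200) ≈ 81.00°
pole (s+705): 705 + j1263 → |·| = √(705²+1263²) = √2092194 ≈ 1446.4, ∠ = arctan(1263/705) ≈ 60.83°
|T| = 2 · 1.7418e+06 / 1.8495e+06 ≈ 1.8835
Gain = 20 log₁₀(1.8835) ≈ 5.50 dB
∠T = 154.16° − 141.83° = 12.33°

At s = jω = j5510:
zero (s+50): 50 + j5510 → |·| = √(50²+5510²) = √30362600 ≈ 5510.2, ∠ = arctan(5510/50) ≈ 89.48°
zero (s+551): 551 + j5510 → |·| = √(551²+5510²) = √30663701 ≈ 5537.5, ∠ = arctan(5510/551) ≈ 84.29°
pole (s+200): 200 + j5510 → |·| = √(200²+5510²) = √30400100 ≈ 5513.6, ∠ = arctan(5510/200) ≈ 87.92°
pole (s+705): 705 + j5510 → |·| = √(705²+5510²) = √30857125 ≈ 5554.9, ∠ = arctan(5510/705) ≈ 82.71°
|T| = 2 · 3.0513e+07 / 3.0627e+07 ≈ 1.9926
Gain = 20 log₁₀(1.9926) ≈ 5.99 dB
∠T = 173.77° − 170.63° = 3.14°

ω = 1263: 5.5 dB, 12.3°; ω = 5510: 6.0 dB, 3.1°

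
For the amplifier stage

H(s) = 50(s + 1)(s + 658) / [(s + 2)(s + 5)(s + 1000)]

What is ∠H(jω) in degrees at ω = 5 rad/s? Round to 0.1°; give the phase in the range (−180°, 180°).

-34.4°

At s = jω = j5:
zero (s+1): 1 + j5 → |·| = √(1²+5²) = √26 ≈ 5.099, ∠ = arctan(5/1) ≈ 78.69°
zero (s+658): 658 + j5 → |·| = √(658²+5²) = √432989 ≈ 658.02, ∠ = arctan(5/658) ≈ 0.44°
pole (s+2): 2 + j5 → |·| = √(2²+5²) = √29 ≈ 5.3852, ∠ = arctan(5/2) ≈ 68.20°
pole (s+5): 5 + j5 → |·| = √(5²+5²) = √50 ≈ 7.0711, ∠ = arctan(5/5) ≈ 45.00°
pole (s+1000): 1000 + j5 → |·| = √(1000²+5²) = √1000025 ≈ 1000, ∠ = arctan(5/1000) ≈ 0.29°
∠H = 79.13° − 113.49° = -34.36°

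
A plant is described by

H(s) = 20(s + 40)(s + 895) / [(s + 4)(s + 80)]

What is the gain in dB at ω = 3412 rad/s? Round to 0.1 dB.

At s = jω = j3412:
zero (s+40): 40 + j3412 → |·| = √(40²+3412²) = √11643344 ≈ 3412.2, ∠ = arctan(3412/40) ≈ 89.33°
zero (s+895): 895 + j3412 → |·| = √(895²+3412²) = √12442769 ≈ 3527.4, ∠ = arctan(3412/895) ≈ 75.30°
pole (s+4): 4 + j3412 → |·| = √(4²+3412²) = √11641760 ≈ 3412, ∠ = arctan(3412/4) ≈ 89.93°
pole (s+80): 80 + j3412 → |·| = √(80²+3412²) = √11648144 ≈ 3412.9, ∠ = arctan(3412/80) ≈ 88.66°
|H| = 20 · 1.2036e+07 / 1.1645e+07 ≈ 20.672
Gain = 20 log₁₀(20.672) ≈ 26.31 dB

26.3 dB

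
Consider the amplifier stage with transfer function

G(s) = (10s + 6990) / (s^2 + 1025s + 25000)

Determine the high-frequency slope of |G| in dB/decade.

-20 dB/decade

Each pole contributes −20 dB/decade at high frequency; each zero contributes +20 dB/decade.
Net: 1 zero(s) − 2 pole(s) → -20 dB/decade.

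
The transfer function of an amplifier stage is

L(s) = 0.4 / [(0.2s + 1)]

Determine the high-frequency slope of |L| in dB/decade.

-20 dB/decade

Each pole contributes −20 dB/decade at high frequency; each zero contributes +20 dB/decade.
Net: 0 zero(s) − 1 pole(s) → -20 dB/decade.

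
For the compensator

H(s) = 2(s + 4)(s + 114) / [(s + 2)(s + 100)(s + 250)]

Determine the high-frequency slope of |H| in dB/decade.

Each pole contributes −20 dB/decade at high frequency; each zero contributes +20 dB/decade.
Net: 2 zero(s) − 3 pole(s) → -20 dB/decade.

-20 dB/decade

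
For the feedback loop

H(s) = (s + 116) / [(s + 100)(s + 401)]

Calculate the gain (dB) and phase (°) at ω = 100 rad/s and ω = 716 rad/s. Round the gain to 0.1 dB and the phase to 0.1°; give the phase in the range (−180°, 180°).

At s = jω = j100:
zero (s+116): 116 + j100 → |·| = √(116²+100²) = √23456 ≈ 153.15, ∠ = arctan(100/116) ≈ 40.76°
pole (s+100): 100 + j100 → |·| = √(100²+100²) = √20000 ≈ 141.42, ∠ = arctan(100/100) ≈ 45.00°
pole (s+401): 401 + j100 → |·| = √(401²+100²) = √170801 ≈ 413.28, ∠ = arctan(100/401) ≈ 14.00°
|H| = 1 · 153.15 / 58446 ≈ 0.0026204
Gain = 20 log₁₀(0.0026204) ≈ -51.63 dB
∠H = 40.76° − 59.00° = -18.24°

At s = jω = j716:
zero (s+116): 116 + j716 → |·| = √(116²+716²) = √526112 ≈ 725.34, ∠ = arctan(716/116) ≈ 80.80°
pole (s+100): 100 + j716 → |·| = √(100²+716²) = √522656 ≈ 722.95, ∠ = arctan(716/100) ≈ 82.05°
pole (s+401): 401 + j716 → |·| = √(401²+716²) = √673457 ≈ 820.64, ∠ = arctan(716/401) ≈ 60.75°
|H| = 1 · 725.34 / 5.9328e+05 ≈ 0.0012226
Gain = 20 log₁₀(0.0012226) ≈ -58.25 dB
∠H = 80.80° − 142.80° = -62.00°

ω = 100: -51.6 dB, -18.2°; ω = 716: -58.3 dB, -62.0°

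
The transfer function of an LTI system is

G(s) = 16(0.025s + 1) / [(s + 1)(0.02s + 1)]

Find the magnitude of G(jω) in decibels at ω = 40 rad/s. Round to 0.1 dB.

At ω = 40 rad/s:
zero (1 + j40·0.025) = 1 + j1 → |·| ≈ 1.4142, ∠ ≈ 45.00°
pole (1 + j40·1) = 1 + j40 → |·| ≈ 40.012, ∠ ≈ 88.57°
pole (1 + j40·0.02) = 1 + j0.8 → |·| ≈ 1.2806, ∠ ≈ 38.66°
|G| = 16 · 1.4142 / (40.012 · 1.2806) ≈ 0.4416
Gain = 20 log₁₀(0.4416) ≈ -7.10 dB

-7.1 dB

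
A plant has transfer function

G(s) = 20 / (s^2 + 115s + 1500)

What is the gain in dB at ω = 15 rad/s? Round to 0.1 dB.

-40.6 dB

Substitute s = j15:
Numerator: 20 = 20 + j0
Denominator: (j15)^2 + 115(j15) + 1500 = 1275 + j1725
|N| = √(20² + 0²) ≈ 20, ∠N ≈ 0.00°
|D| = √(1275² + 1725²) ≈ 2145.1, ∠D ≈ 53.53°
|G| = 20 / 2145.1 ≈ 0.0093236
Gain = 20 log₁₀(0.0093236) ≈ -40.61 dB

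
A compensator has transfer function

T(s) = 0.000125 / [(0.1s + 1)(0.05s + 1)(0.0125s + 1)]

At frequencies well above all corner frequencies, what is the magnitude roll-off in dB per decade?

-60 dB/decade

Each pole contributes −20 dB/decade at high frequency; each zero contributes +20 dB/decade.
Net: 0 zero(s) − 3 pole(s) → -60 dB/decade.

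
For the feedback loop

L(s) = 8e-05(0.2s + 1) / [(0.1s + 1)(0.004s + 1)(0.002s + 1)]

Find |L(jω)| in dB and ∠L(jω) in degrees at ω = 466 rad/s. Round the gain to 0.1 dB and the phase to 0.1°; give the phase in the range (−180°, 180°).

-85.1 dB, -104.2°

At ω = 466 rad/s:
zero (1 + j466·0.2) = 1 + j93.2 → |·| ≈ 93.205, ∠ ≈ 89.39°
pole (1 + j466·0.1) = 1 + j46.6 → |·| ≈ 46.611, ∠ ≈ 88.77°
pole (1 + j466·0.004) = 1 + j1.864 → |·| ≈ 2.1153, ∠ ≈ 61.79°
pole (1 + j466·0.002) = 1 + j0.932 → |·| ≈ 1.367, ∠ ≈ 42.98°
|L| = 8e-05 · 93.205 / (46.611 · 2.1153 · 1.367) ≈ 5.5322e-05
Gain = 20 log₁₀(5.5322e-05) ≈ -85.14 dB
∠L = (89.39°) − (88.77° + 61.79° + 42.98°) = -104.15°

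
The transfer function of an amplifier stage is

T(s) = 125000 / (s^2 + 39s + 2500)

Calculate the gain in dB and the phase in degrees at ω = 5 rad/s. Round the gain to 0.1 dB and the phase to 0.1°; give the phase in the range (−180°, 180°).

34.0 dB, -4.5°

At s = jω = j5:
quadratic: (j5)² + 39·j5 + 2500 = 2475 + j195 → |·| ≈ 2482.7, ∠ ≈ 4.50°
|T| = 125000 / 2482.7 ≈ 50.348
Gain = 20 log₁₀(50.348) ≈ 34.04 dB
∠T = 0.00° − 4.50° = -4.50°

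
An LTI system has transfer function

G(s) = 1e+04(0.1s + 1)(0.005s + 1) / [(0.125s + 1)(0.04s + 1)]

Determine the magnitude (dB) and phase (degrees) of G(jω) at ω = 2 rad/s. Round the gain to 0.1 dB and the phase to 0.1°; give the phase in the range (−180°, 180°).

At ω = 2 rad/s:
zero (1 + j2·0.1) = 1 + j0.2 → |·| ≈ 1.0198, ∠ ≈ 11.31°
zero (1 + j2·0.005) = 1 + j0.01 → |·| ≈ 1, ∠ ≈ 0.57°
pole (1 + j2·0.125) = 1 + j0.25 → |·| ≈ 1.0308, ∠ ≈ 14.04°
pole (1 + j2·0.04) = 1 + j0.08 → |·| ≈ 1.0032, ∠ ≈ 4.57°
|G| = 1e+04 · 1.0198 · 1 / (1.0308 · 1.0032) ≈ 9861.7
Gain = 20 log₁₀(9861.7) ≈ 79.88 dB
∠G = (11.31° + 0.57°) − (14.04° + 4.57°) = -6.73°

79.9 dB, -6.7°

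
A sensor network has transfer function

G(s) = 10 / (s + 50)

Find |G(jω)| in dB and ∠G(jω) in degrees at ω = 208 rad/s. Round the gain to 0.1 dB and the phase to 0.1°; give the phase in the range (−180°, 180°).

-26.6 dB, -76.5°

At s = jω = j208:
pole (s+50): 50 + j208 → |·| = √(50²+208²) = √45764 ≈ 213.93, ∠ = arctan(208/50) ≈ 76.48°
|G| = 10 / 213.93 ≈ 0.046744
Gain = 20 log₁₀(0.046744) ≈ -26.61 dB
∠G = 0.00° − 76.48° = -76.48°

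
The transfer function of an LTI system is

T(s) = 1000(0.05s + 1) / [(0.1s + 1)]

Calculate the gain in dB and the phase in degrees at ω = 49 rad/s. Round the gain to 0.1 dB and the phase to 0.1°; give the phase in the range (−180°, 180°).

At ω = 49 rad/s:
zero (1 + j49·0.05) = 1 + j2.45 → |·| ≈ 2.6462, ∠ ≈ 67.80°
pole (1 + j49·0.1) = 1 + j4.9 → |·| ≈ 5.001, ∠ ≈ 78.47°
|T| = 1000 · 2.6462 / (5.001) ≈ 529.13
Gain = 20 log₁₀(529.13) ≈ 54.47 dB
∠T = (67.80°) − (78.47°) = -10.67°

54.5 dB, -10.7°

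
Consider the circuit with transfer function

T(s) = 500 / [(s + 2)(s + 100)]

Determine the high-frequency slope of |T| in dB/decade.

-40 dB/decade

Each pole contributes −20 dB/decade at high frequency; each zero contributes +20 dB/decade.
Net: 0 zero(s) − 2 pole(s) → -40 dB/decade.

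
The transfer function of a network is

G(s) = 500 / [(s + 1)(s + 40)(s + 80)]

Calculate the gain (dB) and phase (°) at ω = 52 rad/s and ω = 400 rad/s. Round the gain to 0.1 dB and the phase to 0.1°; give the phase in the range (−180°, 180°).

At s = jω = j52:
pole (s+1): 1 + j52 → |·| = √(1²+52²) = √2705 ≈ 52.01, ∠ = arctan(52/1) ≈ 88.90°
pole (s+40): 40 + j52 → |·| = √(40²+52²) = √4304 ≈ 65.605, ∠ = arctan(52/40) ≈ 52.43°
pole (s+80): 80 + j52 → |·| = √(80²+52²) = √9104 ≈ 95.415, ∠ = arctan(52/80) ≈ 33.02°
|G| = 500 / 3.2557e+05 ≈ 0.0015358
Gain = 20 log₁₀(0.0015358) ≈ -56.27 dB
∠G = 0.00° − 174.35° = -174.35°

At s = jω = j400:
pole (s+1): 1 + j400 → |·| = √(1²+400²) = √160001 ≈ 400, ∠ = arctan(400/1) ≈ 89.86°
pole (s+40): 40 + j400 → |·| = √(40²+400²) = √161600 ≈ 402, ∠ = arctan(400/40) ≈ 84.29°
pole (s+80): 80 + j400 → |·| = √(80²+400²) = √166400 ≈ 407.92, ∠ = arctan(400/80) ≈ 78.69°
|G| = 500 / 6.5594e+07 ≈ 7.6226e-06
Gain = 20 log₁₀(7.6226e-06) ≈ -102.36 dB
∠G = 0.00° − 252.84° = -252.84° ≡ 107.16° (principal value)

ω = 52: -56.3 dB, -174.4°; ω = 400: -102.4 dB, 107.2°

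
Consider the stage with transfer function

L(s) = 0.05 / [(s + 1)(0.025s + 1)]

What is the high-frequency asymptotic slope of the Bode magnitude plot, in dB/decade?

Each pole contributes −20 dB/decade at high frequency; each zero contributes +20 dB/decade.
Net: 0 zero(s) − 2 pole(s) → -40 dB/decade.

-40 dB/decade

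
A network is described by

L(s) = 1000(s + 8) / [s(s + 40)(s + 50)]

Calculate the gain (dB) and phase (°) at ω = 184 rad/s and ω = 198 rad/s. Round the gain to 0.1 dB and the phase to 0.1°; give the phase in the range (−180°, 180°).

ω = 184: -31.1 dB, -155.0°; ω = 198: -32.3 dB, -156.7°

At s = jω = j184:
zero (s+8): 8 + j184 → |·| = √(8²+184²) = √33920 ≈ 184.17, ∠ = arctan(184/8) ≈ 87.51°
pole (s+40): 40 + j184 → |·| = √(40²+184²) = √35456 ≈ 188.3, ∠ = arctan(184/40) ≈ 77.74°
pole (s+50): 50 + j184 → |·| = √(50²+184²) = √36356 ≈ 190.67, ∠ = arctan(184/50) ≈ 74.80°
pole at origin: |s| = 184, ∠ = 90.00° (in denominator)
|L| = 1000 · 184.17 / 6.6062e+06 ≈ 0.027878
Gain = 20 log₁₀(0.027878) ≈ -31.09 dB
∠L = 87.51° − 242.54° = -155.03°

At s = jω = j198:
zero (s+8): 8 + j198 → |·| = √(8²+198²) = √39268 ≈ 198.16, ∠ = arctan(198/8) ≈ 87.69°
pole (s+40): 40 + j198 → |·| = √(40²+198²) = √40804 ≈ 202, ∠ = arctan(198/40) ≈ 78.58°
pole (s+50): 50 + j198 → |·| = √(50²+198²) = √41704 ≈ 204.22, ∠ = arctan(198/50) ≈ 75.83°
pole at origin: |s| = 198, ∠ = 90.00° (in denominator)
|L| = 1000 · 198.16 / 8.168e+06 ≈ 0.024261
Gain = 20 log₁₀(0.024261) ≈ -32.30 dB
∠L = 87.69° − 244.41° = -156.72°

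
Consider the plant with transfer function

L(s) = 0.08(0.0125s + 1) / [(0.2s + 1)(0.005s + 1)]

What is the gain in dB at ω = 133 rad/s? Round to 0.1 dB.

At ω = 133 rad/s:
zero (1 + j133·0.0125) = 1 + j1.6625 → |·| ≈ 1.9401, ∠ ≈ 58.97°
pole (1 + j133·0.2) = 1 + j26.6 → |·| ≈ 26.619, ∠ ≈ 87.85°
pole (1 + j133·0.005) = 1 + j0.665 → |·| ≈ 1.2009, ∠ ≈ 33.62°
|L| = 0.08 · 1.9401 / (26.619 · 1.2009) ≈ 0.0048553
Gain = 20 log₁₀(0.0048553) ≈ -46.28 dB

-46.3 dB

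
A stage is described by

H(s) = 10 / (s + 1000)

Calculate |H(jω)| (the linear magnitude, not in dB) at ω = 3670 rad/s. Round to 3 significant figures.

0.00263

Substitute s = j3670:
Numerator: 10 = 10 + j0
Denominator: (j3670) + 1000 = 1000 + j3670
|N| = √(10² + 0²) ≈ 10, ∠N ≈ 0.00°
|D| = √(1000² + 3670²) ≈ 3803.8, ∠D ≈ 74.76°
|H| = 10 / 3803.8 ≈ 0.0026289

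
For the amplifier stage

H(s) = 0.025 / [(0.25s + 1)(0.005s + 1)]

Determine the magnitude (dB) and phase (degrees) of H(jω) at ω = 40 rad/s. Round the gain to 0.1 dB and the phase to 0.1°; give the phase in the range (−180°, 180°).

At ω = 40 rad/s:
pole (1 + j40·0.25) = 1 + j10 → |·| ≈ 10.05, ∠ ≈ 84.29°
pole (1 + j40·0.005) = 1 + j0.2 → |·| ≈ 1.0198, ∠ ≈ 11.31°
|H| = 0.025 · 1 / (10.05 · 1.0198) ≈ 0.0024393
Gain = 20 log₁₀(0.0024393) ≈ -52.25 dB
∠H = (0°) − (84.29° + 11.31°) = -95.60°

-52.3 dB, -95.6°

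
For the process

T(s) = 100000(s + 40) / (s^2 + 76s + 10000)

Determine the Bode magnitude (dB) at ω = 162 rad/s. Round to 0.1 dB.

58.3 dB

At s = jω = j162:
zero (s+40): 40 + j162 → |·| = √(40²+162²) = √27844 ≈ 166.87, ∠ = arctan(162/40) ≈ 76.13°
quadratic: (j162)² + 76·j162 + 10000 = -16244 + j12312 → |·| ≈ 20383, ∠ ≈ 142.84°
|T| = 100000 · 166.87 / 20383 ≈ 818.67
Gain = 20 log₁₀(818.67) ≈ 58.26 dB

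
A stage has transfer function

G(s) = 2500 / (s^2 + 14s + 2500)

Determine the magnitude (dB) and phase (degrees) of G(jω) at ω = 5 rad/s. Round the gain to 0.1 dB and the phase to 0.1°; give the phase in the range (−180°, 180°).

At s = jω = j5:
quadratic: (j5)² + 14·j5 + 2500 = 2475 + j70 → |·| ≈ 2476, ∠ ≈ 1.62°
|G| = 2500 / 2476 ≈ 1.0097
Gain = 20 log₁₀(1.0097) ≈ 0.08 dB
∠G = 0.00° − 1.62° = -1.62°

0.1 dB, -1.6°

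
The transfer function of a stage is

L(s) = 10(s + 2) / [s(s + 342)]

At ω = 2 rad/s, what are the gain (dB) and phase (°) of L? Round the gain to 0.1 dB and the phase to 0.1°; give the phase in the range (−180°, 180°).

At s = jω = j2:
zero (s+2): 2 + j2 → |·| = √(2²+2²) = √8 ≈ 2.8284, ∠ = arctan(2/2) ≈ 45.00°
pole (s+342): 342 + j2 → |·| = √(342²+2²) = √116968 ≈ 342.01, ∠ = arctan(2/342) ≈ 0.34°
pole at origin: |s| = 2, ∠ = 90.00° (in denominator)
|L| = 10 · 2.8284 / 684.02 ≈ 0.04135
Gain = 20 log₁₀(0.04135) ≈ -27.67 dB
∠L = 45.00° − 90.34° = -45.34°

-27.7 dB, -45.3°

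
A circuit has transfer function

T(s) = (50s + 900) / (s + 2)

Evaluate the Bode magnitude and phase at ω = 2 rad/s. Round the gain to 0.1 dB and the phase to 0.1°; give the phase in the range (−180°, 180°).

50.1 dB, -38.7°

Substitute s = j2:
Numerator: 50(j2) + 900 = 900 + j100
Denominator: (j2) + 2 = 2 + j2
|N| = √(900² + 100²) ≈ 905.54, ∠N ≈ 6.34°
|D| = √(2² + 2²) ≈ 2.8284, ∠D ≈ 45.00°
|T| = 905.54 / 2.8284 ≈ 320.16
Gain = 20 log₁₀(320.16) ≈ 50.11 dB
∠T = 6.34° − 45.00° = -38.66°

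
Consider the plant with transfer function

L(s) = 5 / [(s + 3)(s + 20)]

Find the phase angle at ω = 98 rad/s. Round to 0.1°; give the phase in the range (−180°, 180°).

-166.7°

At s = jω = j98:
pole (s+3): 3 + j98 → |·| = √(3²+98²) = √9613 ≈ 98.046, ∠ = arctan(98/3) ≈ 88.25°
pole (s+20): 20 + j98 → |·| = √(20²+98²) = √10004 ≈ 100.02, ∠ = arctan(98/20) ≈ 78.47°
∠L = 0.00° − 166.72° = -166.72°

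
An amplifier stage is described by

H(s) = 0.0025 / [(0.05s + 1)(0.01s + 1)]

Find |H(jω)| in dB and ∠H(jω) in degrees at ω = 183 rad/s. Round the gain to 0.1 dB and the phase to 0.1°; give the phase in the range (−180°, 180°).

-77.7 dB, -145.1°

At ω = 183 rad/s:
pole (1 + j183·0.05) = 1 + j9.15 → |·| ≈ 9.2045, ∠ ≈ 83.76°
pole (1 + j183·0.01) = 1 + j1.83 → |·| ≈ 2.0854, ∠ ≈ 61.35°
|H| = 0.0025 · 1 / (9.2045 · 2.0854) ≈ 0.00013024
Gain = 20 log₁₀(0.00013024) ≈ -77.71 dB
∠H = (0°) − (83.76° + 61.35°) = -145.11°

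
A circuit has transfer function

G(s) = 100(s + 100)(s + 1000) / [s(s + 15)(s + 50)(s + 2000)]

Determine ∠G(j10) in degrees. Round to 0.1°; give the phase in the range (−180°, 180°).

At s = jω = j10:
zero (s+100): 100 + j10 → |·| = √(100²+10²) = √10100 ≈ 100.5, ∠ = arctan(10/100) ≈ 5.71°
zero (s+1000): 1000 + j10 → |·| = √(1000²+10²) = √1000100 ≈ 1000, ∠ = arctan(10/1000) ≈ 0.57°
pole (s+15): 15 + j10 → |·| = √(15²+10²) = √325 ≈ 18.028, ∠ = arctan(10/15) ≈ 33.69°
pole (s+50): 50 + j10 → |·| = √(50²+10²) = √2600 ≈ 50.99, ∠ = arctan(10/50) ≈ 11.31°
pole (s+2000): 2000 + j10 → |·| = √(2000²+10²) = √4000100 ≈ 2000, ∠ = arctan(10/2000) ≈ 0.29°
pole at origin: |s| = 10, ∠ = 90.00° (in denominator)
∠G = 6.28° − 135.29° = -129.01°

-129.0°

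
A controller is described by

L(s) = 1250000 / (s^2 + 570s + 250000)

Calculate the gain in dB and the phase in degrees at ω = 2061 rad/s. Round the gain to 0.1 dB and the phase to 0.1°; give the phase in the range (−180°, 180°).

At s = jω = j2061:
quadratic: (j2061)² + 570·j2061 + 250000 = -3997721 + j1174770 → |·| ≈ 4.1668e+06, ∠ ≈ 163.62°
|L| = 1250000 / 4.1668e+06 ≈ 0.29999
Gain = 20 log₁₀(0.29999) ≈ -10.46 dB
∠L = 0.00° − 163.62° = -163.62°

-10.5 dB, -163.6°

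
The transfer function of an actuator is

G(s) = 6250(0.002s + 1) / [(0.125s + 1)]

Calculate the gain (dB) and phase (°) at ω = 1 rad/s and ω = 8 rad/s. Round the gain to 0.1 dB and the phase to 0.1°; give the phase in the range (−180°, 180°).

At ω = 1 rad/s:
zero (1 + j1·0.002) = 1 + j0.002 → |·| ≈ 1, ∠ ≈ 0.11°
pole (1 + j1·0.125) = 1 + j0.125 → |·| ≈ 1.0078, ∠ ≈ 7.13°
|G| = 6250 · 1 / (1.0078) ≈ 6201.6
Gain = 20 log₁₀(6201.6) ≈ 75.85 dB
∠G = (0.11°) − (7.13°) = -7.02°

At ω = 8 rad/s:
zero (1 + j8·0.002) = 1 + j0.016 → |·| ≈ 1.0001, ∠ ≈ 0.92°
pole (1 + j8·0.125) = 1 + j1 → |·| ≈ 1.4142, ∠ ≈ 45.00°
|G| = 6250 · 1.0001 / (1.4142) ≈ 4419.9
Gain = 20 log₁₀(4419.9) ≈ 72.91 dB
∠G = (0.92°) − (45.00°) = -44.08°

ω = 1: 75.9 dB, -7.0°; ω = 8: 72.9 dB, -44.1°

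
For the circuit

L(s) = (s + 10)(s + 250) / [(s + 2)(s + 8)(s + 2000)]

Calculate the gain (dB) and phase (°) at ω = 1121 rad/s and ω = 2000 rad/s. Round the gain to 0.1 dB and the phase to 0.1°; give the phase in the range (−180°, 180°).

At s = jω = j1121:
zero (s+10): 10 + j1121 → |·| = √(10²+1121²) = √1256741 ≈ 1121, ∠ = arctan(1121/10) ≈ 89.49°
zero (s+250): 250 + j1121 → |·| = √(250²+1121²) = √1319141 ≈ 1148.5, ∠ = arctan(1121/250) ≈ 77.43°
pole (s+2): 2 + j1121 → |·| = √(2²+1121²) = √1256645 ≈ 1121, ∠ = arctan(1121/2) ≈ 89.90°
pole (s+8): 8 + j1121 → |·| = √(8²+1121²) = √1256705 ≈ 1121, ∠ = arctan(1121/8) ≈ 89.59°
pole (s+2000): 2000 + j1121 → |·| = √(2000²+1121²) = √5256641 ≈ 2292.7, ∠ = arctan(1121/2000) ≈ 29.27°
|L| = 1 · 1.2875e+06 / 2.8811e+09 ≈ 0.00044688
Gain = 20 log₁₀(0.00044688) ≈ -67.00 dB
∠L = 166.92° − 208.76° = -41.84°

At s = jω = j2000:
zero (s+10): 10 + j2000 → |·| = √(10²+2000²) = √4000100 ≈ 2000, ∠ = arctan(2000/10) ≈ 89.71°
zero (s+250): 250 + j2000 → |·| = √(250²+2000²) = √4062500 ≈ 2015.6, ∠ = arctan(2000/250) ≈ 82.87°
pole (s+2): 2 + j2000 → |·| = √(2²+2000²) = √4000004 ≈ 2000, ∠ = arctan(2000/2) ≈ 89.94°
pole (s+8): 8 + j2000 → |·| = √(8²+2000²) = √4000064 ≈ 2000, ∠ = arctan(2000/8) ≈ 89.77°
pole (s+2000): 2000 + j2000 → |·| = √(2000²+2000²) = √8000000 ≈ 2828.4, ∠ = arctan(2000/2000) ≈ 45.00°
|L| = 1 · 4.0312e+06 / 1.1314e+10 ≈ 0.0003563
Gain = 20 log₁₀(0.0003563) ≈ -68.96 dB
∠L = 172.58° − 224.71° = -52.13°

ω = 1121: -67.0 dB, -41.8°; ω = 2000: -69.0 dB, -52.1°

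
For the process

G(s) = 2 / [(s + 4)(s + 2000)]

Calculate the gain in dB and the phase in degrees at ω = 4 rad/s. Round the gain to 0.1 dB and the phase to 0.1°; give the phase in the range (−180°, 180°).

At s = jω = j4:
pole (s+4): 4 + j4 → |·| = √(4²+4²) = √32 ≈ 5.6569, ∠ = arctan(4/4) ≈ 45.00°
pole (s+2000): 2000 + j4 → |·| = √(2000²+4²) = √4000016 ≈ 2000, ∠ = arctan(4/2000) ≈ 0.11°
|G| = 2 / 11314 ≈ 0.00017677
Gain = 20 log₁₀(0.00017677) ≈ -75.05 dB
∠G = 0.00° − 45.11° = -45.11°

-75.1 dB, -45.1°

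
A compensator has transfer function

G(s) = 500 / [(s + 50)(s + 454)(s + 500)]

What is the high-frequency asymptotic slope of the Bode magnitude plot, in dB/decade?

Each pole contributes −20 dB/decade at high frequency; each zero contributes +20 dB/decade.
Net: 0 zero(s) − 3 pole(s) → -60 dB/decade.

-60 dB/decade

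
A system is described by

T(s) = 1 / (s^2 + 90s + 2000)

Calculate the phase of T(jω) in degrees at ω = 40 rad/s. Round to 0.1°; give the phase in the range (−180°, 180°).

-83.7°

Substitute s = j40:
Numerator: 1 = 1 + j0
Denominator: (j40)^2 + 90(j40) + 2000 = 400 + j3600
|N| = √(1² + 0²) ≈ 1, ∠N ≈ 0.00°
|D| = √(400² + 3600²) ≈ 3622.2, ∠D ≈ 83.66°
∠T = 0.00° − 83.66° = -83.66°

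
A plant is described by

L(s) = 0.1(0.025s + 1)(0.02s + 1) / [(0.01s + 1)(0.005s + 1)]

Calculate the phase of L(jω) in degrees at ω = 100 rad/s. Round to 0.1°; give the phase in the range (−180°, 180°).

60.1°

At ω = 100 rad/s:
zero (1 + j100·0.025) = 1 + j2.5 → |·| ≈ 2.6926, ∠ ≈ 68.20°
zero (1 + j100·0.02) = 1 + j2 → |·| ≈ 2.2361, ∠ ≈ 63.43°
pole (1 + j100·0.01) = 1 + j1 → |·| ≈ 1.4142, ∠ ≈ 45.00°
pole (1 + j100·0.005) = 1 + j0.5 → |·| ≈ 1.118, ∠ ≈ 26.57°
∠L = (68.20° + 63.43°) − (45.00° + 26.57°) = 60.06°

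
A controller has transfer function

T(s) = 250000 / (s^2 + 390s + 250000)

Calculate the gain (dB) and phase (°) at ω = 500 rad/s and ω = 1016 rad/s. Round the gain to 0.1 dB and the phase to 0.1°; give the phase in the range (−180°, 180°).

ω = 500: 2.2 dB, -90.0°; ω = 1016: -10.9 dB, -153.1°

At s = jω = j500:
quadratic: (j500)² + 390·j500 + 250000 = 0 + j195000 → |·| ≈ 1.95e+05, ∠ ≈ 90.00°
|T| = 250000 / 1.95e+05 ≈ 1.2821
Gain = 20 log₁₀(1.2821) ≈ 2.16 dB
∠T = 0.00° − 90.00° = -90.00°

At s = jω = j1016:
quadratic: (j1016)² + 390·j1016 + 250000 = -782256 + j396240 → |·| ≈ 8.7689e+05, ∠ ≈ 153.14°
|T| = 250000 / 8.7689e+05 ≈ 0.2851
Gain = 20 log₁₀(0.2851) ≈ -10.90 dB
∠T = 0.00° − 153.14° = -153.14°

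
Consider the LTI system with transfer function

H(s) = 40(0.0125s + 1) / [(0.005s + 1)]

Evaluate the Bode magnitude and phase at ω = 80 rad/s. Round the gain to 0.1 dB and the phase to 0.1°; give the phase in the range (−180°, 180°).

At ω = 80 rad/s:
zero (1 + j80·0.0125) = 1 + j1 → |·| ≈ 1.4142, ∠ ≈ 45.00°
pole (1 + j80·0.005) = 1 + j0.4 → |·| ≈ 1.077, ∠ ≈ 21.80°
|H| = 40 · 1.4142 / (1.077) ≈ 52.524
Gain = 20 log₁₀(52.524) ≈ 34.41 dB
∠H = (45.00°) − (21.80°) = 23.20°

34.4 dB, 23.2°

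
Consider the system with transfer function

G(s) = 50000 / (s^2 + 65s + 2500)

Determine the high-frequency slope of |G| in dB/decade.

Each pole contributes −20 dB/decade at high frequency; each zero contributes +20 dB/decade.
Net: 0 zero(s) − 2 pole(s) → -40 dB/decade.

-40 dB/decade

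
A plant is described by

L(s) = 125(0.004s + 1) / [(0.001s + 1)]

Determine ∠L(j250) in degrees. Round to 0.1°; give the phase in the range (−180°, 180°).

At ω = 250 rad/s:
zero (1 + j250·0.004) = 1 + j1 → |·| ≈ 1.4142, ∠ ≈ 45.00°
pole (1 + j250·0.001) = 1 + j0.25 → |·| ≈ 1.0308, ∠ ≈ 14.04°
∠L = (45.00°) − (14.04°) = 30.96°

31.0°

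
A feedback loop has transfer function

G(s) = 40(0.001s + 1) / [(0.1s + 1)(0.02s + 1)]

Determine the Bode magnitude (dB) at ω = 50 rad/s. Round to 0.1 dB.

14.9 dB

At ω = 50 rad/s:
zero (1 + j50·0.001) = 1 + j0.05 → |·| ≈ 1.0012, ∠ ≈ 2.86°
pole (1 + j50·0.1) = 1 + j5 → |·| ≈ 5.099, ∠ ≈ 78.69°
pole (1 + j50·0.02) = 1 + j1 → |·| ≈ 1.4142, ∠ ≈ 45.00°
|G| = 40 · 1.0012 / (5.099 · 1.4142) ≈ 5.5537
Gain = 20 log₁₀(5.5537) ≈ 14.89 dB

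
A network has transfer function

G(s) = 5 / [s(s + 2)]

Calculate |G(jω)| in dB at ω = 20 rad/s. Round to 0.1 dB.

At s = jω = j20:
pole (s+2): 2 + j20 → |·| = √(2²+20²) = √404 ≈ 20.1, ∠ = arctan(20/2) ≈ 84.29°
pole at origin: |s| = 20, ∠ = 90.00° (in denominator)
|G| = 5 / 402 ≈ 0.012438
Gain = 20 log₁₀(0.012438) ≈ -38.10 dB

-38.1 dB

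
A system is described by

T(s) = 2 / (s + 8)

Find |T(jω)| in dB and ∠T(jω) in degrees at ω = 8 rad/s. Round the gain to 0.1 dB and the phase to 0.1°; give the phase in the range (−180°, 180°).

Substitute s = j8:
Numerator: 2 = 2 + j0
Denominator: (j8) + 8 = 8 + j8
|N| = √(2² + 0²) ≈ 2, ∠N ≈ 0.00°
|D| = √(8² + 8²) ≈ 11.314, ∠D ≈ 45.00°
|T| = 2 / 11.314 ≈ 0.17677
Gain = 20 log₁₀(0.17677) ≈ -15.05 dB
∠T = 0.00° − 45.00° = -45.00°

-15.1 dB, -45.0°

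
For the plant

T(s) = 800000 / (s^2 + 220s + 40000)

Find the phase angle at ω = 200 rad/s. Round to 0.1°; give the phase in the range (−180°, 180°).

At s = jω = j200:
quadratic: (j200)² + 220·j200 + 40000 = 0 + j44000 → |·| ≈ 44000, ∠ ≈ 90.00°
∠T = 0.00° − 90.00° = -90.00°

-90.0°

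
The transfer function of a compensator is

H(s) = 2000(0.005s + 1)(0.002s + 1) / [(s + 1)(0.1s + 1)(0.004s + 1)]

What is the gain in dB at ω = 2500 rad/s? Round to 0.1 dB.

-33.8 dB

At ω = 2500 rad/s:
zero (1 + j2500·0.005) = 1 + j12.5 → |·| ≈ 12.54, ∠ ≈ 85.43°
zero (1 + j2500·0.002) = 1 + j5 → |·| ≈ 5.099, ∠ ≈ 78.69°
pole (1 + j2500·1) = 1 + j2500 → |·| ≈ 2500, ∠ ≈ 89.98°
pole (1 + j2500·0.1) = 1 + j250 → |·| ≈ 250, ∠ ≈ 89.77°
pole (1 + j2500·0.004) = 1 + j10 → |·| ≈ 10.05, ∠ ≈ 84.29°
|H| = 2000 · 12.54 · 5.099 / (2500 · 250 · 10.05) ≈ 0.020359
Gain = 20 log₁₀(0.020359) ≈ -33.82 dB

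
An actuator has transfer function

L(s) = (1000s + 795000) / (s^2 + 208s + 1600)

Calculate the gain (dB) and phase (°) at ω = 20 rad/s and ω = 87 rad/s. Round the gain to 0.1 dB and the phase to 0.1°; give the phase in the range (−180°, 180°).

Substitute s = j20:
Numerator: 1000(j20) + 795000 = 795000 + j20000
Denominator: (j20)^2 + 208(j20) + 1600 = 1200 + j4160
|N| = √(795000² + 20000²) ≈ 7.9525e+05, ∠N ≈ 1.44°
|D| = √(1200² + 4160²) ≈ 4329.6, ∠D ≈ 73.91°
|L| = 7.9525e+05 / 4329.6 ≈ 183.68
Gain = 20 log₁₀(183.68) ≈ 45.28 dB
∠L = 1.44° − 73.91° = -72.47°

Substitute s = j87:
Numerator: 1000(j87) + 795000 = 795000 + j87000
Denominator: (j87)^2 + 208(j87) + 1600 = -5969 + j18096
|N| = √(795000² + 87000²) ≈ 7.9975e+05, ∠N ≈ 6.25°
|D| = √(5969² + 18096²) ≈ 19055, ∠D ≈ 108.26°
|L| = 7.9975e+05 / 19055 ≈ 41.971
Gain = 20 log₁₀(41.971) ≈ 32.46 dB
∠L = 6.25° − 108.26° = -102.01°

ω = 20: 45.3 dB, -72.5°; ω = 87: 32.5 dB, -102.0°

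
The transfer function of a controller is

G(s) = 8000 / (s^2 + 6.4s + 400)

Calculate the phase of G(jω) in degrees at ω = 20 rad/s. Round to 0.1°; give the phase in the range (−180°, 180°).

At s = jω = j20:
quadratic: (j20)² + 6.4·j20 + 400 = 0 + j128 → |·| ≈ 128, ∠ ≈ 90.00°
∠G = 0.00° − 90.00° = -90.00°

-90.0°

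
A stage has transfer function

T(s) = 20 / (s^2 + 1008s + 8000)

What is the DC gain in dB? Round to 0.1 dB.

T(0) = 20 / 8000 = 0.0025
20 log₁₀(0.0025) ≈ -52.04 dB

-52.0 dB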